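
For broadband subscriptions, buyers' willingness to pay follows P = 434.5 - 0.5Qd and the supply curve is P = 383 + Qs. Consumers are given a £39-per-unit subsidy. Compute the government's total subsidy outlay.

Pre-subsidy: 434.5 - 0.5Q = 383 + Q gives Q* = 103/3 and P* = 1252/3.
With the rebate, buyers effectively pay Pb = Ps − 39, where Ps is the price sellers receive.
On the curves, Pb = 434.5 - 0.5Q and Ps = 383 + Q; the wedge Ps − Pb = 39 gives 383 + Q − (434.5 - 0.5Q) = 39, so Q' = 181/3.
Then Pb = 434.5 − 0.5·(181/3) = 1213/3 and Ps = 383 + 1·(181/3) = 1330/3.
Government outlay = subsidy × quantity = 39 × 181/3 = 2353.

Government cost = £2353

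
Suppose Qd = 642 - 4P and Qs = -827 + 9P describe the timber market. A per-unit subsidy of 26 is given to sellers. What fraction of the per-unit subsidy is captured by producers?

Pre-subsidy: 642 - 4P = -827 + 9P gives P* = 113, Q* = 190.
With the subsidy, sellers receive Ps = Pb + 26 for each unit, where Pb is the price buyers pay.
Supply in terms of Pb becomes Qs = -827 + 9(Pb + 26) = -593 + 9Pb. Setting this equal to demand: 642 - 4Pb = -593 + 9Pb, so Pb = 95.
Sellers receive Ps = 95 + 26 = 121; Q' = 642 − 4·95 = 262.
Buyers' price falls by P* − Pb = 113 − 95 = 18; sellers' price rises by Ps − P* = 121 − 113 = 8.
So producers capture 8/26 = 4/13 of each unit of subsidy.

Producer share = 4/13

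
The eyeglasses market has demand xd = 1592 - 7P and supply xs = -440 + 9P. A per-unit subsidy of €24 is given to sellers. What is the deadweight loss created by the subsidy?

Deadweight loss = €1134

Pre-subsidy: 1592 - 7P = -440 + 9P gives P* = 127, x* = 703.
With the subsidy, sellers receive Ps = Pb + 24 for each unit, where Pb is the price buyers pay.
Supply in terms of Pb becomes xs = -440 + 9(Pb + 24) = -224 + 9Pb. Setting this equal to demand: 1592 - 7Pb = -224 + 9Pb, so Pb = 113.5.
Sellers receive Ps = 113.5 + 24 = 137.5; x' = 1592 − 7·113.5 = 797.5.
The subsidy expands output by 797.5 − 703 = 94.5 past the efficient level; on those units the gap between marginal cost and willingness to pay runs from 0 up to 24.
DWL = ½ × 24 × 94.5 = 1134.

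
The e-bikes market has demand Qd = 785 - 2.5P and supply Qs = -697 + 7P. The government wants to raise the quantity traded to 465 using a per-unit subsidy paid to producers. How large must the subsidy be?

At Q = 465, invert demand for the buyer price: Pb = (785 − 465)/2.5 = 128; invert supply for the seller price: Ps = (465 − (-697))/7 = 166.
The subsidy must fill the gap: s = Ps − Pb = 166 − 128 = 38.

Required subsidy s = 38 per unit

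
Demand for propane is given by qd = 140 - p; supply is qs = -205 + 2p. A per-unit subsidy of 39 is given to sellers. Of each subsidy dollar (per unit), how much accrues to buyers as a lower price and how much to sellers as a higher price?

Buyers gain 26 per unit; sellers gain 13 per unit

Pre-subsidy: 140 - p = -205 + 2p gives p* = 115, q* = 25.
With the subsidy, sellers receive ps = pb + 39 for each unit, where pb is the price buyers pay.
Supply in terms of pb becomes qs = -205 + 2(pb + 39) = -127 + 2pb. Setting this equal to demand: 140 - pb = -127 + 2pb, so pb = 89.
Sellers receive ps = 89 + 39 = 128; q' = 140 − 1·89 = 51.
Buyers' price falls by p* − pb = 115 − 89 = 26; sellers' price rises by ps − p* = 128 − 115 = 13.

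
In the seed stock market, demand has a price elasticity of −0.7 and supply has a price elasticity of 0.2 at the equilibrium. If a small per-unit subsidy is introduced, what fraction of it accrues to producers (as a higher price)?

Producer share = 7/9

For a small subsidy around the equilibrium, the benefit split depends on the relative slopes, which at a point are proportional to the elasticities.
Buyer share = εs/(εs + |εd|) = 0.2/(0.2 + 0.7) = 2/9; seller share = |εd|/(εs + |εd|) = 7/9.
So producers capture 7/9 of the subsidy.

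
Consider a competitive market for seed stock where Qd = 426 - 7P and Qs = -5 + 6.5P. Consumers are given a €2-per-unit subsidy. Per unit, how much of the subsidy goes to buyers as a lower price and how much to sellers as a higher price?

Pre-subsidy: 426 - 7P = -5 + 6.5P gives P* = 862/27, Q* = 5468/27.
With the rebate, buyers effectively pay Pb = Ps − 2, where Ps is the price sellers receive.
Demand in terms of Ps becomes Qd = 426 − 7(Ps − 2) = 440 - 7Ps. Setting this equal to supply: 440 - 7Ps = -5 + 6.5Ps, so Ps = 890/27.
Buyers pay Pb = 890/27 − 2 = 836/27; Q' = -5 + 6.5·(890/27) = 5650/27.
Buyers' price falls by P* − Pb = 862/27 − 836/27 = 26/27; sellers' price rises by Ps − P* = 890/27 − 862/27 = 28/27.

Buyers gain 26/27 per unit; sellers gain 28/27 per unit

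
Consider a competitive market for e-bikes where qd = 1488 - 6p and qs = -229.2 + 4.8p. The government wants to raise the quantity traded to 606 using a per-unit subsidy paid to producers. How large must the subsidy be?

At q = 606, invert demand for the buyer price: pb = (1488 − 606)/6 = 147; invert supply for the seller price: ps = (606 − (-229.2))/4.8 = 174.
The subsidy must fill the gap: s = ps − pb = 174 − 147 = 27.

Required subsidy s = 27 per unit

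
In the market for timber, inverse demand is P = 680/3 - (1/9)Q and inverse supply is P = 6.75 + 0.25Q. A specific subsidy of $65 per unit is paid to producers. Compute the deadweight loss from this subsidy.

Pre-subsidy: 680/3 - (1/9)Q = 6.75 + 0.25Q gives Q* = 609 and P* = 159.
With the subsidy, sellers receive Ps = Pb + 65 for each unit, where Pb is the price buyers pay.
On the curves, Pb = 680/3 - (1/9)Q and Ps = 6.75 + 0.25Q; the wedge Ps − Pb = 65 gives 6.75 + 0.25Q − (680/3 - (1/9)Q) = 65, so Q' = 789.
Then Pb = 680/3 − (1/9)·789 = 139 and Ps = 6.75 + 0.25·789 = 204.
The subsidy expands output by 789 − 609 = 180 past the efficient level; on those units the gap between marginal cost and willingness to pay runs from 0 up to 65.
DWL = ½ × 65 × 180 = 5850.

Deadweight loss = $5850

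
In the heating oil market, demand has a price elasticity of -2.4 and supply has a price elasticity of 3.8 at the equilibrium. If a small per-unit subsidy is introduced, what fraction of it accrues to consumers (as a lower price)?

Consumer share = 19/31

For a small subsidy around the equilibrium, the benefit split depends on the relative slopes, which at a point are proportional to the elasticities.
Buyer share = εs/(εs + |εd|) = 3.8/(3.8 + 2.4) = 19/31; seller share = |εd|/(εs + |εd|) = 12/31.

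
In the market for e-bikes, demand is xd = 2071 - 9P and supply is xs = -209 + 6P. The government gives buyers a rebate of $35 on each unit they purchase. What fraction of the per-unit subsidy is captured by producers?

Pre-subsidy: 2071 - 9P = -209 + 6P gives P* = 152, x* = 703.
With the rebate, buyers effectively pay Pb = Ps − 35, where Ps is the price sellers receive.
Demand in terms of Ps becomes xd = 2071 − 9(Ps − 35) = 2386 - 9Ps. Setting this equal to supply: 2386 - 9Ps = -209 + 6Ps, so Ps = 173.
Buyers pay Pb = 173 − 35 = 138; x' = -209 + 6·173 = 829.
Buyers' price falls by P* − Pb = 152 − 138 = 14; sellers' price rises by Ps − P* = 173 − 152 = 21.
So producers capture 21/35 = 0.6 of each unit of subsidy.

Producer share = 0.6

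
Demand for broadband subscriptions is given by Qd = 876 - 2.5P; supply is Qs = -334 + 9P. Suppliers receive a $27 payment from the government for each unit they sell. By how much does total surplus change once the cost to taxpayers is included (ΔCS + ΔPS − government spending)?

Net change in total surplus = -32805/46

Pre-subsidy: 876 - 2.5P = -334 + 9P gives P* = 2420/23, Q* = 14098/23.
With the subsidy, sellers receive Ps = Pb + 27 for each unit, where Pb is the price buyers pay.
Supply in terms of Pb becomes Qs = -334 + 9(Pb + 27) = -91 + 9Pb. Setting this equal to demand: 876 - 2.5Pb = -91 + 9Pb, so Pb = 1934/23.
Sellers receive Ps = 1934/23 + 27 = 2555/23; Q' = 876 − 2.5·(1934/23) = 15313/23.
ΔCS = ½(14098/23 + 15313/23)(2420/23 − 1934/23) = 7146873/529; ΔPS = ½(14098/23 + 15313/23)(2555/23 − 2420/23) = 3970485/1058.
Government spending = 27 × 15313/23 = 413451/23.
Net change = 7146873/529 + 3970485/1058 − 413451/23 = -32805/46. The loss equals the DWL triangle ½·27·1215/23.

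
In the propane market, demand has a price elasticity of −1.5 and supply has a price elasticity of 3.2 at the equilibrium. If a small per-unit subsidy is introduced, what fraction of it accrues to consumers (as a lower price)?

For a small subsidy around the equilibrium, the benefit split depends on the relative slopes, which at a point are proportional to the elasticities.
Buyer share = εs/(εs + |εd|) = 3.2/(3.2 + 1.5) = 32/47; seller share = |εd|/(εs + |εd|) = 15/47.

Consumer share = 32/47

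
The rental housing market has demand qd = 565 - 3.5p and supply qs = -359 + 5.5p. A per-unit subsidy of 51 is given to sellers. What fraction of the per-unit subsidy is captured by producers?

Pre-subsidy: 565 - 3.5p = -359 + 5.5p gives p* = 308/3, q* = 617/3.
With the subsidy, sellers receive ps = pb + 51 for each unit, where pb is the price buyers pay.
Supply in terms of pb becomes qs = -359 + 5.5(pb + 51) = -78.5 + 5.5pb. Setting this equal to demand: 565 - 3.5pb = -78.5 + 5.5pb, so pb = 71.5.
Sellers receive ps = 71.5 + 51 = 122.5; q' = 565 − 3.5·71.5 = 314.75.
Buyers' price falls by p* − pb = 308/3 − 71.5 = 187/6; sellers' price rises by ps − p* = 122.5 − 308/3 = 119/6.
So producers capture (119/6)/51 = 7/18 of each unit of subsidy.

Producer share = 7/18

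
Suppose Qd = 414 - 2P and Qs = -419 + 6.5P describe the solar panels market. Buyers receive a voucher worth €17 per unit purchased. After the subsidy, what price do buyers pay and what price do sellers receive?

Buyers pay €85; sellers receive €102

Pre-subsidy: 414 - 2P = -419 + 6.5P gives P* = 98, Q* = 218.
With the rebate, buyers effectively pay Pb = Ps − 17, where Ps is the price sellers receive.
Demand in terms of Ps becomes Qd = 414 − 2(Ps − 17) = 448 - 2Ps. Setting this equal to supply: 448 - 2Ps = -419 + 6.5Ps, so Ps = 102.
Buyers pay Pb = 102 − 17 = 85; Q' = -419 + 6.5·102 = 244.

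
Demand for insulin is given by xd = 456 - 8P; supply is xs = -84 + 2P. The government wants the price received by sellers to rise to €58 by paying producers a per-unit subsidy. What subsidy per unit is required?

Required subsidy s = €5 per unit

At a seller price of 58, quantity supplied is -84 + 2·58 = 32.
Buyers absorb 32 only when they pay Pb with 456 − 8·Pb = 32, i.e. Pb = 53.
s = Ps − Pb = 58 − 53 = 5.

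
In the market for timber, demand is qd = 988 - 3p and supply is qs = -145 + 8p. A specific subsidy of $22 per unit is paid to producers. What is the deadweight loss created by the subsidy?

Deadweight loss = $528

Pre-subsidy: 988 - 3p = -145 + 8p gives p* = 103, q* = 679.
With the subsidy, sellers receive ps = pb + 22 for each unit, where pb is the price buyers pay.
Supply in terms of pb becomes qs = -145 + 8(pb + 22) = 31 + 8pb. Setting this equal to demand: 988 - 3pb = 31 + 8pb, so pb = 87.
Sellers receive ps = 87 + 22 = 109; q' = 988 − 3·87 = 727.
The subsidy expands output by 727 − 679 = 48 past the efficient level; on those units the gap between marginal cost and willingness to pay runs from 0 up to 22.
DWL = ½ × 22 × 48 = 528.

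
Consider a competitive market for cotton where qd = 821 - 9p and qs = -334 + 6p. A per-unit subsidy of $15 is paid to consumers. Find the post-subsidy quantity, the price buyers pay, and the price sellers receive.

Pre-subsidy: 821 - 9p = -334 + 6p gives p* = 77, q* = 128.
With the rebate, buyers effectively pay pb = ps − 15, where ps is the price sellers receive.
Demand in terms of ps becomes qd = 821 − 9(ps − 15) = 956 - 9ps. Setting this equal to supply: 956 - 9ps = -334 + 6ps, so ps = 86.
Buyers pay pb = 86 − 15 = 71; q' = -334 + 6·86 = 182.

q' = 182; buyers pay $71; sellers receive $86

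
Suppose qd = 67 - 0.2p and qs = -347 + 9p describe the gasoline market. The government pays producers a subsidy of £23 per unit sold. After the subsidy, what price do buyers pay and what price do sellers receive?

Buyers pay £22.5; sellers receive £45.5

Pre-subsidy: 67 - 0.2p = -347 + 9p gives p* = 45, q* = 58.
With the subsidy, sellers receive ps = pb + 23 for each unit, where pb is the price buyers pay.
Supply in terms of pb becomes qs = -347 + 9(pb + 23) = -140 + 9pb. Setting this equal to demand: 67 - 0.2pb = -140 + 9pb, so pb = 22.5.
Sellers receive ps = 22.5 + 23 = 45.5; q' = 67 − 0.2·22.5 = 62.5.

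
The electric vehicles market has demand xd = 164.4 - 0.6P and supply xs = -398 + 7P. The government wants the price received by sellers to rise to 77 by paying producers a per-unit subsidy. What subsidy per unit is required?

Required subsidy s = 38 per unit

At a seller price of 77, quantity supplied is -398 + 7·77 = 141.
Buyers absorb 141 only when they pay Pb with 164.4 − 0.6·Pb = 141, i.e. Pb = 39.
s = Ps − Pb = 77 − 39 = 38.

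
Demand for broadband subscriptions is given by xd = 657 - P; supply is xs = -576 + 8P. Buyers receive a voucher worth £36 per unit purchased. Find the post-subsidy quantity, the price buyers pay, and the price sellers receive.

Pre-subsidy: 657 - P = -576 + 8P gives P* = 137, x* = 520.
With the rebate, buyers effectively pay Pb = Ps − 36, where Ps is the price sellers receive.
Demand in terms of Ps becomes xd = 657 − 1(Ps − 36) = 693 - Ps. Setting this equal to supply: 693 - Ps = -576 + 8Ps, so Ps = 141.
Buyers pay Pb = 141 − 36 = 105; x' = -576 + 8·141 = 552.

x' = 552; buyers pay £105; sellers receive £141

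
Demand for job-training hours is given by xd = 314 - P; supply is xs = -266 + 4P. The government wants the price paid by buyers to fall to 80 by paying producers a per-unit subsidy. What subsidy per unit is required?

Required subsidy s = 45 per unit

At a buyer price of 80, quantity demanded is 314 − 1·80 = 234.
Sellers supply 234 only when they receive Ps with -266 + 4·Ps = 234, i.e. Ps = 125.
s = Ps − Pb = 125 − 80 = 45.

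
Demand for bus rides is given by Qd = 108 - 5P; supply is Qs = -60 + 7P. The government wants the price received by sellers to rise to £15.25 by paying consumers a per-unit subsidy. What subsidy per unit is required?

Required subsidy s = £3 per unit

At a seller price of 15.25, quantity supplied is -60 + 7·15.25 = 46.75.
Buyers absorb 46.75 only when they pay Pb with 108 − 5·Pb = 46.75, i.e. Pb = 12.25.
s = Ps − Pb = 15.25 − 12.25 = 3.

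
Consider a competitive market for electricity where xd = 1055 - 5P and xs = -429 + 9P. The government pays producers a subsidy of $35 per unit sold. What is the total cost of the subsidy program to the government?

Government cost = $22312.5

Pre-subsidy: 1055 - 5P = -429 + 9P gives P* = 106, x* = 525.
With the subsidy, sellers receive Ps = Pb + 35 for each unit, where Pb is the price buyers pay.
Supply in terms of Pb becomes xs = -429 + 9(Pb + 35) = -114 + 9Pb. Setting this equal to demand: 1055 - 5Pb = -114 + 9Pb, so Pb = 83.5.
Sellers receive Ps = 83.5 + 35 = 118.5; x' = 1055 − 5·83.5 = 637.5.
Government outlay = subsidy × quantity = 35 × 637.5 = 22312.5.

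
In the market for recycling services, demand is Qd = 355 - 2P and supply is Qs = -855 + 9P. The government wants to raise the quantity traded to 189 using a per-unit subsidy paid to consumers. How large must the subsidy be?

At Q = 189, invert demand for the buyer price: Pb = (355 − 189)/2 = 83; invert supply for the seller price: Ps = (189 − (-855))/9 = 116.
The subsidy must fill the gap: s = Ps − Pb = 116 − 83 = 33.

Required subsidy s = 33 per unit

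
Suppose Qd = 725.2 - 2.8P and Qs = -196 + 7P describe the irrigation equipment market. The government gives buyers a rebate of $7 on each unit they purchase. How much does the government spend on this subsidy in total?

Pre-subsidy: 725.2 - 2.8P = -196 + 7P gives P* = 94, Q* = 462.
With the rebate, buyers effectively pay Pb = Ps − 7, where Ps is the price sellers receive.
Demand in terms of Ps becomes Qd = 725.2 − 2.8(Ps − 7) = 744.8 - 2.8Ps. Setting this equal to supply: 744.8 - 2.8Ps = -196 + 7Ps, so Ps = 96.
Buyers pay Pb = 96 − 7 = 89; Q' = -196 + 7·96 = 476.
Government outlay = subsidy × quantity = 7 × 476 = 3332.

Government cost = $3332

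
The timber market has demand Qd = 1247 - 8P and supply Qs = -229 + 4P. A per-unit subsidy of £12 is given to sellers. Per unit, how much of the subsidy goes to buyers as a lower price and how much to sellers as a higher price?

Pre-subsidy: 1247 - 8P = -229 + 4P gives P* = 123, Q* = 263.
With the subsidy, sellers receive Ps = Pb + 12 for each unit, where Pb is the price buyers pay.
Supply in terms of Pb becomes Qs = -229 + 4(Pb + 12) = -181 + 4Pb. Setting this equal to demand: 1247 - 8Pb = -181 + 4Pb, so Pb = 119.
Sellers receive Ps = 119 + 12 = 131; Q' = 1247 − 8·119 = 295.
Buyers' price falls by P* − Pb = 123 − 119 = 4; sellers' price rises by Ps − P* = 131 − 123 = 8.

Buyers gain £4 per unit; sellers gain £8 per unit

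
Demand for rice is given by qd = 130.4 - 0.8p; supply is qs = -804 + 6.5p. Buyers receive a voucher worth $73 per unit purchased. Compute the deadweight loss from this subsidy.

Deadweight loss = $1898

Pre-subsidy: 130.4 - 0.8p = -804 + 6.5p gives p* = 128, q* = 28.
With the rebate, buyers effectively pay pb = ps − 73, where ps is the price sellers receive.
Demand in terms of ps becomes qd = 130.4 − 0.8(ps − 73) = 188.8 - 0.8ps. Setting this equal to supply: 188.8 - 0.8ps = -804 + 6.5ps, so ps = 136.
Buyers pay pb = 136 − 73 = 63; q' = -804 + 6.5·136 = 80.
The subsidy expands output by 80 − 28 = 52 past the efficient level; on those units the gap between marginal cost and willingness to pay runs from 0 up to 73.
DWL = ½ × 73 × 52 = 1898.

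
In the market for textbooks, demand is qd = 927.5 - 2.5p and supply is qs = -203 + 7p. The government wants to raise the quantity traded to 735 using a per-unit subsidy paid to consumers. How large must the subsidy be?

Required subsidy s = 57 per unit

At q = 735, invert demand for the buyer price: pb = (927.5 − 735)/2.5 = 77; invert supply for the seller price: ps = (735 − (-203))/7 = 134.
The subsidy must fill the gap: s = ps − pb = 134 − 77 = 57.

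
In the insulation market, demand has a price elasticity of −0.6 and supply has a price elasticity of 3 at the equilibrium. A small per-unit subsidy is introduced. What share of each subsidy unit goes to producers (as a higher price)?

Producer share = 1/6

For a small subsidy around the equilibrium, the benefit split depends on the relative slopes, which at a point are proportional to the elasticities.
Buyer share = εs/(εs + |εd|) = 3/(3 + 0.6) = 5/6; seller share = |εd|/(εs + |εd|) = 1/6.
So producers capture 1/6 of the subsidy.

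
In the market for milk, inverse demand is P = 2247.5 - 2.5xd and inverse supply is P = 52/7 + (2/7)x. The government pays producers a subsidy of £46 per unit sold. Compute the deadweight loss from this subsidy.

Pre-subsidy: 2247.5 - 2.5x = 52/7 + (2/7)x gives x* = 31361/39 and P* = 9250/39.
With the subsidy, sellers receive Ps = Pb + 46 for each unit, where Pb is the price buyers pay.
On the curves, Pb = 2247.5 - 2.5x and Ps = 52/7 + (2/7)x; the wedge Ps − Pb = 46 gives 52/7 + (2/7)x − (2247.5 - 2.5x) = 46, so x' = 32005/39.
Then Pb = 2247.5 − 2.5·(32005/39) = 7640/39 and Ps = 52/7 + (2/7)·(32005/39) = 9434/39.
The subsidy expands output by 32005/39 − 31361/39 = 644/39 past the efficient level; on those units the gap between marginal cost and willingness to pay runs from 0 up to 46.
DWL = ½ × 46 × 644/39 = 14812/39.

Deadweight loss = 14812/39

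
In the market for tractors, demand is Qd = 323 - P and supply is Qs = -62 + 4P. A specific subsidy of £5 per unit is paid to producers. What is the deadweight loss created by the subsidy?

Pre-subsidy: 323 - P = -62 + 4P gives P* = 77, Q* = 246.
With the subsidy, sellers receive Ps = Pb + 5 for each unit, where Pb is the price buyers pay.
Supply in terms of Pb becomes Qs = -62 + 4(Pb + 5) = -42 + 4Pb. Setting this equal to demand: 323 - Pb = -42 + 4Pb, so Pb = 73.
Sellers receive Ps = 73 + 5 = 78; Q' = 323 − 1·73 = 250.
The subsidy expands output by 250 − 246 = 4 past the efficient level; on those units the gap between marginal cost and willingness to pay runs from 0 up to 5.
DWL = ½ × 5 × 4 = 10.

Deadweight loss = £10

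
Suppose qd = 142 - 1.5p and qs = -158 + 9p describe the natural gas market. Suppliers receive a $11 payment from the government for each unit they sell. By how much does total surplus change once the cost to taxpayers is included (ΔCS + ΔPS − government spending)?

Net change in total surplus = -1089/14

Pre-subsidy: 142 - 1.5p = -158 + 9p gives p* = 200/7, q* = 694/7.
With the subsidy, sellers receive ps = pb + 11 for each unit, where pb is the price buyers pay.
Supply in terms of pb becomes qs = -158 + 9(pb + 11) = -59 + 9pb. Setting this equal to demand: 142 - 1.5pb = -59 + 9pb, so pb = 134/7.
Sellers receive ps = 134/7 + 11 = 211/7; q' = 142 − 1.5·(134/7) = 793/7.
ΔCS = ½(694/7 + 793/7)(200/7 − 134/7) = 49071/49; ΔPS = ½(694/7 + 793/7)(211/7 − 200/7) = 16357/98.
Government spending = 11 × 793/7 = 8723/7.
Net change = 49071/49 + 16357/98 − 8723/7 = -1089/14. The loss equals the DWL triangle ½·11·99/7.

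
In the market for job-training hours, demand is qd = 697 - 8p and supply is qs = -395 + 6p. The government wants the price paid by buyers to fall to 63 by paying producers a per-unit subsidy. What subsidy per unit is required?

Required subsidy s = 35 per unit

At a buyer price of 63, quantity demanded is 697 − 8·63 = 193.
Sellers supply 193 only when they receive ps with -395 + 6·ps = 193, i.e. ps = 98.
s = ps − pb = 98 − 63 = 35.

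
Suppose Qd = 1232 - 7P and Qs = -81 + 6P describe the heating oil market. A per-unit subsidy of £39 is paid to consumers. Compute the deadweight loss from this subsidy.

Pre-subsidy: 1232 - 7P = -81 + 6P gives P* = 101, Q* = 525.
With the rebate, buyers effectively pay Pb = Ps − 39, where Ps is the price sellers receive.
Demand in terms of Ps becomes Qd = 1232 − 7(Ps − 39) = 1505 - 7Ps. Setting this equal to supply: 1505 - 7Ps = -81 + 6Ps, so Ps = 122.
Buyers pay Pb = 122 − 39 = 83; Q' = -81 + 6·122 = 651.
The subsidy expands output by 651 − 525 = 126 past the efficient level; on those units the gap between marginal cost and willingness to pay runs from 0 up to 39.
DWL = ½ × 39 × 126 = 2457.

Deadweight loss = £2457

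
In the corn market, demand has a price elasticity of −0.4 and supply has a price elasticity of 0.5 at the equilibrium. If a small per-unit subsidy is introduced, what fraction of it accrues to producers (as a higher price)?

For a small subsidy around the equilibrium, the benefit split depends on the relative slopes, which at a point are proportional to the elasticities.
Buyer share = εs/(εs + |εd|) = 0.5/(0.5 + 0.4) = 5/9; seller share = |εd|/(εs + |εd|) = 4/9.
So producers capture 4/9 of the subsidy.

Producer share = 4/9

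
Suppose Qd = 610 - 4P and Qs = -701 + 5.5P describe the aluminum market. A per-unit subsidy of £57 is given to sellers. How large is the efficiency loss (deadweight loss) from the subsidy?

Pre-subsidy: 610 - 4P = -701 + 5.5P gives P* = 138, Q* = 58.
With the subsidy, sellers receive Ps = Pb + 57 for each unit, where Pb is the price buyers pay.
Supply in terms of Pb becomes Qs = -701 + 5.5(Pb + 57) = -387.5 + 5.5Pb. Setting this equal to demand: 610 - 4Pb = -387.5 + 5.5Pb, so Pb = 105.
Sellers receive Ps = 105 + 57 = 162; Q' = 610 − 4·105 = 190.
The subsidy expands output by 190 − 58 = 132 past the efficient level; on those units the gap between marginal cost and willingness to pay runs from 0 up to 57.
DWL = ½ × 57 × 132 = 3762.

Deadweight loss = £3762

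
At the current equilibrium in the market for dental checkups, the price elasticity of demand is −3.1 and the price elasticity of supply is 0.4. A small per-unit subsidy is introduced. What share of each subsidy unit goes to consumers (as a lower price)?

For a small subsidy around the equilibrium, the benefit split depends on the relative slopes, which at a point are proportional to the elasticities.
Buyer share = εs/(εs + |εd|) = 0.4/(0.4 + 3.1) = 4/35; seller share = |εd|/(εs + |εd|) = 31/35.

Consumer share = 4/35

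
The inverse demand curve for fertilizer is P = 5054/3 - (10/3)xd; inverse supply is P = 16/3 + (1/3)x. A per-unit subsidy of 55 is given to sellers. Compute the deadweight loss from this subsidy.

Pre-subsidy: 5054/3 - (10/3)x = 16/3 + (1/3)x gives x* = 458 and P* = 158.
With the subsidy, sellers receive Ps = Pb + 55 for each unit, where Pb is the price buyers pay.
On the curves, Pb = 5054/3 - (10/3)x and Ps = 16/3 + (1/3)x; the wedge Ps − Pb = 55 gives 16/3 + (1/3)x − (5054/3 - (10/3)x) = 55, so x' = 473.
Then Pb = 5054/3 − (10/3)·473 = 108 and Ps = 16/3 + (1/3)·473 = 163.
The subsidy expands output by 473 − 458 = 15 past the efficient level; on those units the gap between marginal cost and willingness to pay runs from 0 up to 55.
DWL = ½ × 55 × 15 = 412.5.

Deadweight loss = 412.5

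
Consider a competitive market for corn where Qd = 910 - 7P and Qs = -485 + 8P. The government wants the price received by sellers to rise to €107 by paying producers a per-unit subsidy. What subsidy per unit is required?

At a seller price of 107, quantity supplied is -485 + 8·107 = 371.
Buyers absorb 371 only when they pay Pb with 910 − 7·Pb = 371, i.e. Pb = 77.
s = Ps − Pb = 107 − 77 = 30.

Required subsidy s = €30 per unit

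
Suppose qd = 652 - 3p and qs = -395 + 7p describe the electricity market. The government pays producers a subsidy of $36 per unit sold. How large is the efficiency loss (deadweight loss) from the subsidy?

Deadweight loss = $1360.8

Pre-subsidy: 652 - 3p = -395 + 7p gives p* = 104.7, q* = 337.9.
With the subsidy, sellers receive ps = pb + 36 for each unit, where pb is the price buyers pay.
Supply in terms of pb becomes qs = -395 + 7(pb + 36) = -143 + 7pb. Setting this equal to demand: 652 - 3pb = -143 + 7pb, so pb = 79.5.
Sellers receive ps = 79.5 + 36 = 115.5; q' = 652 − 3·79.5 = 413.5.
The subsidy expands output by 413.5 − 337.9 = 75.6 past the efficient level; on those units the gap between marginal cost and willingness to pay runs from 0 up to 36.
DWL = ½ × 36 × 75.6 = 1360.8.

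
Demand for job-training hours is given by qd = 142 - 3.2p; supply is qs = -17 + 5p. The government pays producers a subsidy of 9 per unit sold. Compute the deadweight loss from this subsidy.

Pre-subsidy: 142 - 3.2p = -17 + 5p gives p* = 795/41, q* = 3278/41.
With the subsidy, sellers receive ps = pb + 9 for each unit, where pb is the price buyers pay.
Supply in terms of pb becomes qs = -17 + 5(pb + 9) = 28 + 5pb. Setting this equal to demand: 142 - 3.2pb = 28 + 5pb, so pb = 570/41.
Sellers receive ps = 570/41 + 9 = 939/41; q' = 142 − 3.2·(570/41) = 3998/41.
The subsidy expands output by 3998/41 − 3278/41 = 720/41 past the efficient level; on those units the gap between marginal cost and willingness to pay runs from 0 up to 9.
DWL = ½ × 9 × 720/41 = 3240/41.

Deadweight loss = 3240/41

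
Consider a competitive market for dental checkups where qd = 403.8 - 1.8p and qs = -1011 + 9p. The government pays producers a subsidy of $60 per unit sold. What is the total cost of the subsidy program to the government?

Pre-subsidy: 403.8 - 1.8p = -1011 + 9p gives p* = 131, q* = 168.
With the subsidy, sellers receive ps = pb + 60 for each unit, where pb is the price buyers pay.
Supply in terms of pb becomes qs = -1011 + 9(pb + 60) = -471 + 9pb. Setting this equal to demand: 403.8 - 1.8pb = -471 + 9pb, so pb = 81.
Sellers receive ps = 81 + 60 = 141; q' = 403.8 − 1.8·81 = 258.
Government outlay = subsidy × quantity = 60 × 258 = 15480.

Government cost = $15480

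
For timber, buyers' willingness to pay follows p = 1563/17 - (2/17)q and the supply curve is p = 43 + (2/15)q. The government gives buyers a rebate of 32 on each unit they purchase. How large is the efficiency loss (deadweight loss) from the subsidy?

Pre-subsidy: 1563/17 - (2/17)q = 43 + (2/15)q gives q* = 195 and p* = 69.
With the rebate, buyers effectively pay pb = ps − 32, where ps is the price sellers receive.
On the curves, pb = 1563/17 - (2/17)q and ps = 43 + (2/15)q; the wedge ps − pb = 32 gives 43 + (2/15)q − (1563/17 - (2/17)q) = 32, so q' = 322.5.
Then pb = 1563/17 − (2/17)·322.5 = 54 and ps = 43 + (2/15)·322.5 = 86.
The subsidy expands output by 322.5 − 195 = 127.5 past the efficient level; on those units the gap between marginal cost and willingness to pay runs from 0 up to 32.
DWL = ½ × 32 × 127.5 = 2040.

Deadweight loss = 2040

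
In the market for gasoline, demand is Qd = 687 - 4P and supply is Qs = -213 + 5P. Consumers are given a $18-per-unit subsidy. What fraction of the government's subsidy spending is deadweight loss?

Pre-subsidy: 687 - 4P = -213 + 5P gives P* = 100, Q* = 287.
With the rebate, buyers effectively pay Pb = Ps − 18, where Ps is the price sellers receive.
Demand in terms of Ps becomes Qd = 687 − 4(Ps − 18) = 759 - 4Ps. Setting this equal to supply: 759 - 4Ps = -213 + 5Ps, so Ps = 108.
Buyers pay Pb = 108 − 18 = 90; Q' = -213 + 5·108 = 327.
ΔCS = ½(287 + 327)(100 − 90) = 3070; ΔPS = ½(287 + 327)(108 − 100) = 2456.
Government spending = 18 × 327 = 5886.
DWL = ½ × 18 × (327 − 287) = 360; fraction = 360 / 5886 = 20/327.

DWL / government spending = 20/327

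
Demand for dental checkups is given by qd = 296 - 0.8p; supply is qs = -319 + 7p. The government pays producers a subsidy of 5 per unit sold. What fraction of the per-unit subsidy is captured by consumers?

Consumer share = 35/39

Pre-subsidy: 296 - 0.8p = -319 + 7p gives p* = 1025/13, q* = 3028/13.
With the subsidy, sellers receive ps = pb + 5 for each unit, where pb is the price buyers pay.
Supply in terms of pb becomes qs = -319 + 7(pb + 5) = -284 + 7pb. Setting this equal to demand: 296 - 0.8pb = -284 + 7pb, so pb = 2900/39.
Sellers receive ps = 2900/39 + 5 = 3095/39; q' = 296 − 0.8·(2900/39) = 9224/39.
Buyers' price falls by p* − pb = 1025/13 − 2900/39 = 175/39; sellers' price rises by ps − p* = 3095/39 − 1025/13 = 20/39.
So consumers capture (175/39)/5 = 35/39 of each unit of subsidy.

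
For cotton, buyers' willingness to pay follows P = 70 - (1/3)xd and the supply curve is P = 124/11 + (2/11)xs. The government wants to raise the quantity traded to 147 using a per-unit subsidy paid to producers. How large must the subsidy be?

Required subsidy s = 17 per unit

At x = 147, from the demand curve buyers pay Pb = 70 − (1/3)·147 = 21; from the supply curve sellers need Ps = 124/11 + (2/11)·147 = 38.
The subsidy must fill the gap: s = Ps − Pb = 38 − 21 = 17.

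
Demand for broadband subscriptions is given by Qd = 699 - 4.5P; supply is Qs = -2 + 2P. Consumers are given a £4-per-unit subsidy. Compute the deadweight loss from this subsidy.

Pre-subsidy: 699 - 4.5P = -2 + 2P gives P* = 1402/13, Q* = 2778/13.
With the rebate, buyers effectively pay Pb = Ps − 4, where Ps is the price sellers receive.
Demand in terms of Ps becomes Qd = 699 − 4.5(Ps − 4) = 717 - 4.5Ps. Setting this equal to supply: 717 - 4.5Ps = -2 + 2Ps, so Ps = 1438/13.
Buyers pay Pb = 1438/13 − 4 = 1386/13; Q' = -2 + 2·(1438/13) = 2850/13.
The subsidy expands output by 2850/13 − 2778/13 = 72/13 past the efficient level; on those units the gap between marginal cost and willingness to pay runs from 0 up to 4.
DWL = ½ × 4 × 72/13 = 144/13.

Deadweight loss = 144/13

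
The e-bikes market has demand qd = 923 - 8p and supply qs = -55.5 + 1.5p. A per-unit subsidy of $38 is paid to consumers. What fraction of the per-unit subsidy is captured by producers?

Pre-subsidy: 923 - 8p = -55.5 + 1.5p gives p* = 103, q* = 99.
With the rebate, buyers effectively pay pb = ps − 38, where ps is the price sellers receive.
Demand in terms of ps becomes qd = 923 − 8(ps − 38) = 1227 - 8ps. Setting this equal to supply: 1227 - 8ps = -55.5 + 1.5ps, so ps = 135.
Buyers pay pb = 135 − 38 = 97; q' = -55.5 + 1.5·135 = 147.
Buyers' price falls by p* − pb = 103 − 97 = 6; sellers' price rises by ps − p* = 135 − 103 = 32.
So producers capture 32/38 = 16/19 of each unit of subsidy.

Producer share = 16/19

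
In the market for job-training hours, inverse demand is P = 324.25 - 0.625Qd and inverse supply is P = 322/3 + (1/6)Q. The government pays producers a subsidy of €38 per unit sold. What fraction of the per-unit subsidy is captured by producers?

Pre-subsidy: 324.25 - 0.625Q = 322/3 + (1/6)Q gives Q* = 274 and P* = 153.
With the subsidy, sellers receive Ps = Pb + 38 for each unit, where Pb is the price buyers pay.
On the curves, Pb = 324.25 - 0.625Q and Ps = 322/3 + (1/6)Q; the wedge Ps − Pb = 38 gives 322/3 + (1/6)Q − (324.25 - 0.625Q) = 38, so Q' = 322.
Then Pb = 324.25 − 0.625·322 = 123 and Ps = 322/3 + (1/6)·322 = 161.
Buyers' price falls by P* − Pb = 153 − 123 = 30; sellers' price rises by Ps − P* = 161 − 153 = 8.
So producers capture 8/38 = 4/19 of each unit of subsidy.

Producer share = 4/19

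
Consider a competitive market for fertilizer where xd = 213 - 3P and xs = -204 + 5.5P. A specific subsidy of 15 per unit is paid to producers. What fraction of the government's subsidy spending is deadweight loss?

Pre-subsidy: 213 - 3P = -204 + 5.5P gives P* = 834/17, x* = 1119/17.
With the subsidy, sellers receive Ps = Pb + 15 for each unit, where Pb is the price buyers pay.
Supply in terms of Pb becomes xs = -204 + 5.5(Pb + 15) = -121.5 + 5.5Pb. Setting this equal to demand: 213 - 3Pb = -121.5 + 5.5Pb, so Pb = 669/17.
Sellers receive Ps = 669/17 + 15 = 924/17; x' = 213 − 3·(669/17) = 1614/17.
ΔCS = ½(1119/17 + 1614/17)(834/17 − 669/17) = 450945/578; ΔPS = ½(1119/17 + 1614/17)(924/17 − 834/17) = 122985/289.
Government spending = 15 × 1614/17 = 24210/17.
DWL = ½ × 15 × (1614/17 − 1119/17) = 7425/34; fraction = (7425/34) / (24210/17) = 165/1076.

DWL / government spending = 165/1076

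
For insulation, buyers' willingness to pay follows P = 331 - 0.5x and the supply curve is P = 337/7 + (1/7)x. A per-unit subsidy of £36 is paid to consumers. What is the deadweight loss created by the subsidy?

Deadweight loss = £1008

Pre-subsidy: 331 - 0.5x = 337/7 + (1/7)x gives x* = 440 and P* = 111.
With the rebate, buyers effectively pay Pb = Ps − 36, where Ps is the price sellers receive.
On the curves, Pb = 331 - 0.5x and Ps = 337/7 + (1/7)x; the wedge Ps − Pb = 36 gives 337/7 + (1/7)x − (331 - 0.5x) = 36, so x' = 496.
Then Pb = 331 − 0.5·496 = 83 and Ps = 337/7 + (1/7)·496 = 119.
The subsidy expands output by 496 − 440 = 56 past the efficient level; on those units the gap between marginal cost and willingness to pay runs from 0 up to 36.
DWL = ½ × 36 × 56 = 1008.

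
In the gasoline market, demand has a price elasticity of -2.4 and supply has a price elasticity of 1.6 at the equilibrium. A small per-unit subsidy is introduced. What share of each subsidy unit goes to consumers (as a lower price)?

For a small subsidy around the equilibrium, the benefit split depends on the relative slopes, which at a point are proportional to the elasticities.
Buyer share = εs/(εs + |εd|) = 1.6/(1.6 + 2.4) = 0.4; seller share = |εd|/(εs + |εd|) = 0.6.

Consumer share = 0.4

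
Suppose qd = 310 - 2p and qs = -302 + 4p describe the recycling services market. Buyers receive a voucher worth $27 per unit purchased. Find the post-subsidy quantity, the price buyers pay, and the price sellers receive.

Pre-subsidy: 310 - 2p = -302 + 4p gives p* = 102, q* = 106.
With the rebate, buyers effectively pay pb = ps − 27, where ps is the price sellers receive.
Demand in terms of ps becomes qd = 310 − 2(ps − 27) = 364 - 2ps. Setting this equal to supply: 364 - 2ps = -302 + 4ps, so ps = 111.
Buyers pay pb = 111 − 27 = 84; q' = -302 + 4·111 = 142.

q' = 142; buyers pay $84; sellers receive $111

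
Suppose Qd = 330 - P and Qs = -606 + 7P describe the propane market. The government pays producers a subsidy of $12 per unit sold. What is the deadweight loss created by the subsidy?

Pre-subsidy: 330 - P = -606 + 7P gives P* = 117, Q* = 213.
With the subsidy, sellers receive Ps = Pb + 12 for each unit, where Pb is the price buyers pay.
Supply in terms of Pb becomes Qs = -606 + 7(Pb + 12) = -522 + 7Pb. Setting this equal to demand: 330 - Pb = -522 + 7Pb, so Pb = 106.5.
Sellers receive Ps = 106.5 + 12 = 118.5; Q' = 330 − 1·106.5 = 223.5.
The subsidy expands output by 223.5 − 213 = 10.5 past the efficient level; on those units the gap between marginal cost and willingness to pay runs from 0 up to 12.
DWL = ½ × 12 × 10.5 = 63.

Deadweight loss = $63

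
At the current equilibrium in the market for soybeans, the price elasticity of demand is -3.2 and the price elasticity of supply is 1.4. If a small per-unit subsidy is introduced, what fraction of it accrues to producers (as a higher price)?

Producer share = 16/23

For a small subsidy around the equilibrium, the benefit split depends on the relative slopes, which at a point are proportional to the elasticities.
Buyer share = εs/(εs + |εd|) = 1.4/(1.4 + 3.2) = 7/23; seller share = |εd|/(εs + |εd|) = 16/23.
So producers capture 16/23 of the subsidy.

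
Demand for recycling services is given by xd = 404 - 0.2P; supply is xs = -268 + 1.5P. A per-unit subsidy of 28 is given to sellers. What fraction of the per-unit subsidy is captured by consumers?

Pre-subsidy: 404 - 0.2P = -268 + 1.5P gives P* = 6720/17, x* = 5524/17.
With the subsidy, sellers receive Ps = Pb + 28 for each unit, where Pb is the price buyers pay.
Supply in terms of Pb becomes xs = -268 + 1.5(Pb + 28) = -226 + 1.5Pb. Setting this equal to demand: 404 - 0.2Pb = -226 + 1.5Pb, so Pb = 6300/17.
Sellers receive Ps = 6300/17 + 28 = 6776/17; x' = 404 − 0.2·(6300/17) = 5608/17.
Buyers' price falls by P* − Pb = 6720/17 − 6300/17 = 420/17; sellers' price rises by Ps − P* = 6776/17 − 6720/17 = 56/17.
So consumers capture (420/17)/28 = 15/17 of each unit of subsidy.

Consumer share = 15/17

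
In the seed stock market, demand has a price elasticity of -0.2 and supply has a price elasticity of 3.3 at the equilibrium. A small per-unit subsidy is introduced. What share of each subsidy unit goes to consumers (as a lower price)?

For a small subsidy around the equilibrium, the benefit split depends on the relative slopes, which at a point are proportional to the elasticities.
Buyer share = εs/(εs + |εd|) = 3.3/(3.3 + 0.2) = 33/35; seller share = |εd|/(εs + |εd|) = 2/35.

Consumer share = 33/35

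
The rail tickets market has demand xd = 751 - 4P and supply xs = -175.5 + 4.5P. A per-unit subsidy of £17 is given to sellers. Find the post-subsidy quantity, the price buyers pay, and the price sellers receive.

Pre-subsidy: 751 - 4P = -175.5 + 4.5P gives P* = 109, x* = 315.
With the subsidy, sellers receive Ps = Pb + 17 for each unit, where Pb is the price buyers pay.
Supply in terms of Pb becomes xs = -175.5 + 4.5(Pb + 17) = -99 + 4.5Pb. Setting this equal to demand: 751 - 4Pb = -99 + 4.5Pb, so Pb = 100.
Sellers receive Ps = 100 + 17 = 117; x' = 751 − 4·100 = 351.

x' = 351; buyers pay £100; sellers receive £117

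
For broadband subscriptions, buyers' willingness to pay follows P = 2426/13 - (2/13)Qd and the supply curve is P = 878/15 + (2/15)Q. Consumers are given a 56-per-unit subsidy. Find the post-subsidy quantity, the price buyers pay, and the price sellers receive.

Pre-subsidy: 2426/13 - (2/13)Q = 878/15 + (2/15)Q gives Q* = 446 and P* = 118.
With the rebate, buyers effectively pay Pb = Ps − 56, where Ps is the price sellers receive.
On the curves, Pb = 2426/13 - (2/13)Q and Ps = 878/15 + (2/15)Q; the wedge Ps − Pb = 56 gives 878/15 + (2/15)Q − (2426/13 - (2/13)Q) = 56, so Q' = 641.
Then Pb = 2426/13 − (2/13)·641 = 88 and Ps = 878/15 + (2/15)·641 = 144.

Q' = 641; buyers pay 88; sellers receive 144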